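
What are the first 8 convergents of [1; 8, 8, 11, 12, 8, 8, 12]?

1/1, 9/8, 73/65, 812/723, 9817/8741, 79348/70651, 644601/573949, 7814560/6958039

Using the convergent recurrence p_i = a_i*p_{i-1} + p_{i-2}, q_i = a_i*q_{i-1} + q_{i-2} with p_{-2}=0, p_{-1}=1, q_{-2}=1, q_{-1}=0:
  i=0: a_0=1, p_0 = 1*1 + 0 = 1, q_0 = 1*0 + 1 = 1.
  i=1: a_1=8, p_1 = 8*1 + 1 = 9, q_1 = 8*1 + 0 = 8.
  i=2: a_2=8, p_2 = 8*9 + 1 = 73, q_2 = 8*8 + 1 = 65.
  i=3: a_3=11, p_3 = 11*73 + 9 = 812, q_3 = 11*65 + 8 = 723.
  i=4: a_4=12, p_4 = 12*812 + 73 = 9817, q_4 = 12*723 + 65 = 8741.
  i=5: a_5=8, p_5 = 8*9817 + 812 = 79348, q_5 = 8*8741 + 723 = 70651.
  i=6: a_6=8, p_6 = 8*79348 + 9817 = 644601, q_6 = 8*70651 + 8741 = 573949.
  i=7: a_7=12, p_7 = 12*644601 + 79348 = 7814560, q_7 = 12*573949 + 70651 = 6958039.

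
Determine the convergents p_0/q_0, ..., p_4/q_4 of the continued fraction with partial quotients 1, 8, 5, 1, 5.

Using the convergent recurrence p_i = a_i*p_{i-1} + p_{i-2}, q_i = a_i*q_{i-1} + q_{i-2} with p_{-2}=0, p_{-1}=1, q_{-2}=1, q_{-1}=0:
  i=0: a_0=1, p_0 = 1*1 + 0 = 1, q_0 = 1*0 + 1 = 1.
  i=1: a_1=8, p_1 = 8*1 + 1 = 9, q_1 = 8*1 + 0 = 8.
  i=2: a_2=5, p_2 = 5*9 + 1 = 46, q_2 = 5*8 + 1 = 41.
  i=3: a_3=1, p_3 = 1*46 + 9 = 55, q_3 = 1*41 + 8 = 49.
  i=4: a_4=5, p_4 = 5*55 + 46 = 321, q_4 = 5*49 + 41 = 286.

1/1, 9/8, 46/41, 55/49, 321/286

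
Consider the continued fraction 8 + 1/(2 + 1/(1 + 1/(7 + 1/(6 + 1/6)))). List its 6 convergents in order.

Using the convergent recurrence p_i = a_i*p_{i-1} + p_{i-2}, q_i = a_i*q_{i-1} + q_{i-2} with p_{-2}=0, p_{-1}=1, q_{-2}=1, q_{-1}=0:
  i=0: a_0=8, p_0 = 8*1 + 0 = 8, q_0 = 8*0 + 1 = 1.
  i=1: a_1=2, p_1 = 2*8 + 1 = 17, q_1 = 2*1 + 0 = 2.
  i=2: a_2=1, p_2 = 1*17 + 8 = 25, q_2 = 1*2 + 1 = 3.
  i=3: a_3=7, p_3 = 7*25 + 17 = 192, q_3 = 7*3 + 2 = 23.
  i=4: a_4=6, p_4 = 6*192 + 25 = 1177, q_4 = 6*23 + 3 = 141.
  i=5: a_5=6, p_5 = 6*1177 + 192 = 7254, q_5 = 6*141 + 23 = 869.

8/1, 17/2, 25/3, 192/23, 1177/141, 7254/869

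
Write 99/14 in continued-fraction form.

[7; 14]

Run the Euclidean algorithm on 99 and 14; the successive quotients are the partial quotients a_0, a_1, ... (each step inverts the fractional part left over by the previous one):
  99 = 7*14 + 1, so a_0 = 7.
  14 = 14*1 + 0, so a_1 = 14.
The remainder reaches 0 after 2 divisions, so the expansion has 2 partial quotients, read off in order.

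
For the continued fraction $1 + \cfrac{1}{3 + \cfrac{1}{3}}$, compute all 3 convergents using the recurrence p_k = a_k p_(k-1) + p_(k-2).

Using the convergent recurrence p_i = a_i*p_{i-1} + p_{i-2}, q_i = a_i*q_{i-1} + q_{i-2} with p_{-2}=0, p_{-1}=1, q_{-2}=1, q_{-1}=0:
  i=0: a_0=1, p_0 = 1*1 + 0 = 1, q_0 = 1*0 + 1 = 1.
  i=1: a_1=3, p_1 = 3*1 + 1 = 4, q_1 = 3*1 + 0 = 3.
  i=2: a_2=3, p_2 = 3*4 + 1 = 13, q_2 = 3*3 + 1 = 10.

1/1, 4/3, 13/10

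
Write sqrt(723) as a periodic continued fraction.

[26; (1, 7, 1, 52)]

Write x_i = (sqrt(723) + m_i)/d_i with (m_0, d_0) = (0, 1). a_0 = floor(sqrt(723)) = 26, since 26^2 = 676 <= 723 < 729 = 27^2.
Iterate m_{i+1} = d_i*a_i - m_i, d_{i+1} = (723 - m_{i+1}^2)/d_i, a_{i+1} = floor((a_0 + m_{i+1})/d_{i+1}):
  m_1 = 1*26 - 0 = 26, d_1 = (723 - 26^2)/1 = 47/1 = 47, a_1 = floor((26 + 26)/47) = 1.
  m_2 = 47*1 - 26 = 21, d_2 = (723 - 21^2)/47 = 282/47 = 6, a_2 = floor((26 + 21)/6) = 7.
  m_3 = 6*7 - 21 = 21, d_3 = (723 - 21^2)/6 = 282/6 = 47, a_3 = floor((26 + 21)/47) = 1.
  m_4 = 47*1 - 21 = 26, d_4 = (723 - 26^2)/47 = 47/47 = 1, a_4 = floor((26 + 26)/1) = 52.
  m_5 = 1*52 - 26 = 26, d_5 = (723 - 26^2)/1 = 47/1 = 47: (m_5, d_5) = (m_1, d_1) = (26, 47), so from here the quotients repeat a_1, ..., a_4; the period length is 4.
Hence the expansion of sqrt(723) is a_0 = 26 followed by the repeating block 1, 7, 1, 52 (period 4).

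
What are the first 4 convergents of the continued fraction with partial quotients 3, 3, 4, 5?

Using the convergent recurrence p_i = a_i*p_{i-1} + p_{i-2}, q_i = a_i*q_{i-1} + q_{i-2} with p_{-2}=0, p_{-1}=1, q_{-2}=1, q_{-1}=0:
  i=0: a_0=3, p_0 = 3*1 + 0 = 3, q_0 = 3*0 + 1 = 1.
  i=1: a_1=3, p_1 = 3*3 + 1 = 10, q_1 = 3*1 + 0 = 3.
  i=2: a_2=4, p_2 = 4*10 + 3 = 43, q_2 = 4*3 + 1 = 13.
  i=3: a_3=5, p_3 = 5*43 + 10 = 225, q_3 = 5*13 + 3 = 68.

3/1, 10/3, 43/13, 225/68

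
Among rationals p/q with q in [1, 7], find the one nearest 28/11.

Expand x = 28/11 as a continued fraction with the Euclidean algorithm:
  28 = 2*11 + 6, so a_0 = 2.
  11 = 1*6 + 5, so a_1 = 1.
  6 = 1*5 + 1, so a_2 = 1.
  5 = 5*1 + 0, so a_3 = 5.
so x = [2; 1, 1, 5].
Convergents (p_i = a_i*p_{i-1} + p_{i-2}, q_i = a_i*q_{i-1} + q_{i-2} with p_{-2}=0, p_{-1}=1, q_{-2}=1, q_{-1}=0), until the denominator exceeds 7:
  i=0: a_0=2, p_0 = 2*1 + 0 = 2, q_0 = 2*0 + 1 = 1.
  i=1: a_1=1, p_1 = 1*2 + 1 = 3, q_1 = 1*1 + 0 = 1.
  i=2: a_2=1, p_2 = 1*3 + 2 = 5, q_2 = 1*1 + 1 = 2.
  i=3: a_3=5, p_3 = 5*5 + 3 = 28, q_3 = 5*2 + 1 = 11.
q_3 = 11 > 7, so the last convergent with denominator <= 7 is p_2/q_2 = 5/2.
The closest fraction with denominator <= 7 is either p_2/q_2 or the intermediate fraction (k*p_2 + p_1)/(k*q_2 + q_1) with the largest k >= 1 whose denominator stays <= 7; these approach x as k grows, and every other convergent or intermediate fraction in range is farther away.
Largest k: floor((7 - q_1)/q_2) = floor((7 - 1)/2) = 3.
That gives (3*5 + 3)/(3*2 + 1) = 18/7.
Compare the errors: |x - 5/2| = |28*2 - 5*11|/(11*2) = 1/22, and |x - 18/7| = |28*7 - 18*11|/(11*7) = 2/77.
Cross-multiplying, 2*22 = 44 < 77 = 1*77, so 2/77 is smaller: the intermediate fraction 18/7 is closer to x than 5/2.

18/7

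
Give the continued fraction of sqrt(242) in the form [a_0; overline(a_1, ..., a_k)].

Write x_i = (sqrt(242) + m_i)/d_i with (m_0, d_0) = (0, 1). a_0 = floor(sqrt(242)) = 15, since 15^2 = 225 <= 242 < 256 = 16^2.
Iterate m_{i+1} = d_i*a_i - m_i, d_{i+1} = (242 - m_{i+1}^2)/d_i, a_{i+1} = floor((a_0 + m_{i+1})/d_{i+1}):
  m_1 = 1*15 - 0 = 15, d_1 = (242 - 15^2)/1 = 17/1 = 17, a_1 = floor((15 + 15)/17) = 1.
  m_2 = 17*1 - 15 = 2, d_2 = (242 - 2^2)/17 = 238/17 = 14, a_2 = floor((15 + 2)/14) = 1.
  m_3 = 14*1 - 2 = 12, d_3 = (242 - 12^2)/14 = 98/14 = 7, a_3 = floor((15 + 12)/7) = 3.
  m_4 = 7*3 - 12 = 9, d_4 = (242 - 9^2)/7 = 161/7 = 23, a_4 = floor((15 + 9)/23) = 1.
  m_5 = 23*1 - 9 = 14, d_5 = (242 - 14^2)/23 = 46/23 = 2, a_5 = floor((15 + 14)/2) = 14.
  m_6 = 2*14 - 14 = 14, d_6 = (242 - 14^2)/2 = 46/2 = 23, a_6 = floor((15 + 14)/23) = 1.
  m_7 = 23*1 - 14 = 9, d_7 = (242 - 9^2)/23 = 161/23 = 7, a_7 = floor((15 + 9)/7) = 3.
  m_8 = 7*3 - 9 = 12, d_8 = (242 - 12^2)/7 = 98/7 = 14, a_8 = floor((15 + 12)/14) = 1.
  m_9 = 14*1 - 12 = 2, d_9 = (242 - 2^2)/14 = 238/14 = 17, a_9 = floor((15 + 2)/17) = 1.
  m_10 = 17*1 - 2 = 15, d_10 = (242 - 15^2)/17 = 17/17 = 1, a_10 = floor((15 + 15)/1) = 30.
  m_11 = 1*30 - 15 = 15, d_11 = (242 - 15^2)/1 = 17/1 = 17: (m_11, d_11) = (m_1, d_1) = (15, 17), so from here the quotients repeat a_1, ..., a_10; the period length is 10.
Hence the expansion of sqrt(242) is a_0 = 15 followed by the repeating block 1, 1, 3, 1, 14, 1, 3, 1, 1, 30 (period 10).

[15; overline(1, 1, 3, 1, 14, 1, 3, 1, 1, 30)]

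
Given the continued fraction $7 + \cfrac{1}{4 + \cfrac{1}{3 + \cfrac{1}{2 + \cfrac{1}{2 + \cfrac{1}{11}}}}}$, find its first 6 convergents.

7/1, 29/4, 94/13, 217/30, 528/73, 6025/833

Using the convergent recurrence p_i = a_i*p_{i-1} + p_{i-2}, q_i = a_i*q_{i-1} + q_{i-2} with p_{-2}=0, p_{-1}=1, q_{-2}=1, q_{-1}=0:
  i=0: a_0=7, p_0 = 7*1 + 0 = 7, q_0 = 7*0 + 1 = 1.
  i=1: a_1=4, p_1 = 4*7 + 1 = 29, q_1 = 4*1 + 0 = 4.
  i=2: a_2=3, p_2 = 3*29 + 7 = 94, q_2 = 3*4 + 1 = 13.
  i=3: a_3=2, p_3 = 2*94 + 29 = 217, q_3 = 2*13 + 4 = 30.
  i=4: a_4=2, p_4 = 2*217 + 94 = 528, q_4 = 2*30 + 13 = 73.
  i=5: a_5=11, p_5 = 11*528 + 217 = 6025, q_5 = 11*73 + 30 = 833.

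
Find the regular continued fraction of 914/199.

Run the Euclidean algorithm on 914 and 199; the successive quotients are the partial quotients a_0, a_1, ... (each step inverts the fractional part left over by the previous one):
  914 = 4*199 + 118, so a_0 = 4.
  199 = 1*118 + 81, so a_1 = 1.
  118 = 1*81 + 37, so a_2 = 1.
  81 = 2*37 + 7, so a_3 = 2.
  37 = 5*7 + 2, so a_4 = 5.
  7 = 3*2 + 1, so a_5 = 3.
  2 = 2*1 + 0, so a_6 = 2.
The remainder reaches 0 after 7 divisions, so the expansion has 7 partial quotients, read off in order.

[4; 1, 1, 2, 5, 3, 2]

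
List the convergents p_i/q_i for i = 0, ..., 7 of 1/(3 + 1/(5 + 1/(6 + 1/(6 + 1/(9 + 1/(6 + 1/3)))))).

Using the convergent recurrence p_i = a_i*p_{i-1} + p_{i-2}, q_i = a_i*q_{i-1} + q_{i-2} with p_{-2}=0, p_{-1}=1, q_{-2}=1, q_{-1}=0:
  i=0: a_0=0, p_0 = 0*1 + 0 = 0, q_0 = 0*0 + 1 = 1.
  i=1: a_1=3, p_1 = 3*0 + 1 = 1, q_1 = 3*1 + 0 = 3.
  i=2: a_2=5, p_2 = 5*1 + 0 = 5, q_2 = 5*3 + 1 = 16.
  i=3: a_3=6, p_3 = 6*5 + 1 = 31, q_3 = 6*16 + 3 = 99.
  i=4: a_4=6, p_4 = 6*31 + 5 = 191, q_4 = 6*99 + 16 = 610.
  i=5: a_5=9, p_5 = 9*191 + 31 = 1750, q_5 = 9*610 + 99 = 5589.
  i=6: a_6=6, p_6 = 6*1750 + 191 = 10691, q_6 = 6*5589 + 610 = 34144.
  i=7: a_7=3, p_7 = 3*10691 + 1750 = 33823, q_7 = 3*34144 + 5589 = 108021.

0/1, 1/3, 5/16, 31/99, 191/610, 1750/5589, 10691/34144, 33823/108021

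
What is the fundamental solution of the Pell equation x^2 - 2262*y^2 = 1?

First expand sqrt(2262) as a continued fraction. With x_i = (sqrt(2262) + m_i)/d_i and (m_0, d_0) = (0, 1): a_0 = floor(sqrt(2262)) = 47, since 47^2 = 2209 <= 2262 < 2304 = 48^2.
Iterate m_{i+1} = d_i*a_i - m_i, d_{i+1} = (2262 - m_{i+1}^2)/d_i, a_{i+1} = floor((a_0 + m_{i+1})/d_{i+1}):
  m_1 = 1*47 - 0 = 47, d_1 = (2262 - 47^2)/1 = 53/1 = 53, a_1 = floor((47 + 47)/53) = 1.
  m_2 = 53*1 - 47 = 6, d_2 = (2262 - 6^2)/53 = 2226/53 = 42, a_2 = floor((47 + 6)/42) = 1.
  m_3 = 42*1 - 6 = 36, d_3 = (2262 - 36^2)/42 = 966/42 = 23, a_3 = floor((47 + 36)/23) = 3.
  m_4 = 23*3 - 36 = 33, d_4 = (2262 - 33^2)/23 = 1173/23 = 51, a_4 = floor((47 + 33)/51) = 1.
  m_5 = 51*1 - 33 = 18, d_5 = (2262 - 18^2)/51 = 1938/51 = 38, a_5 = floor((47 + 18)/38) = 1.
  m_6 = 38*1 - 18 = 20, d_6 = (2262 - 20^2)/38 = 1862/38 = 49, a_6 = floor((47 + 20)/49) = 1.
  m_7 = 49*1 - 20 = 29, d_7 = (2262 - 29^2)/49 = 1421/49 = 29, a_7 = floor((47 + 29)/29) = 2.
  m_8 = 29*2 - 29 = 29, d_8 = (2262 - 29^2)/29 = 1421/29 = 49, a_8 = floor((47 + 29)/49) = 1.
  m_9 = 49*1 - 29 = 20, d_9 = (2262 - 20^2)/49 = 1862/49 = 38, a_9 = floor((47 + 20)/38) = 1.
  m_10 = 38*1 - 20 = 18, d_10 = (2262 - 18^2)/38 = 1938/38 = 51, a_10 = floor((47 + 18)/51) = 1.
  m_11 = 51*1 - 18 = 33, d_11 = (2262 - 33^2)/51 = 1173/51 = 23, a_11 = floor((47 + 33)/23) = 3.
  m_12 = 23*3 - 33 = 36, d_12 = (2262 - 36^2)/23 = 966/23 = 42, a_12 = floor((47 + 36)/42) = 1.
  m_13 = 42*1 - 36 = 6, d_13 = (2262 - 6^2)/42 = 2226/42 = 53, a_13 = floor((47 + 6)/53) = 1.
  m_14 = 53*1 - 6 = 47, d_14 = (2262 - 47^2)/53 = 53/53 = 1, a_14 = floor((47 + 47)/1) = 94.
  m_15 = 1*94 - 47 = 47, d_15 = (2262 - 47^2)/1 = 53/1 = 53: (m_15, d_15) = (m_1, d_1) = (47, 53), so from here the quotients repeat a_1, ..., a_14; the period length is 14.
So sqrt(2262) = [47; (1, 1, 3, 1, 1, 1, 2, 1, 1, 1, 3, 1, 1, 94)] with period length k = 14.
k is even, so the fundamental solution of x^2 - 2262y^2 = 1 is (p_{k-1}, q_{k-1}) = (p_13, q_13); compute convergents through index 13.
Convergents (p_i = a_i*p_{i-1} + p_{i-2}, q_i = a_i*q_{i-1} + q_{i-2} with p_{-2}=0, p_{-1}=1, q_{-2}=1, q_{-1}=0):
  i=0: a_0=47, p_0 = 47*1 + 0 = 47, q_0 = 47*0 + 1 = 1.
  i=1: a_1=1, p_1 = 1*47 + 1 = 48, q_1 = 1*1 + 0 = 1.
  i=2: a_2=1, p_2 = 1*48 + 47 = 95, q_2 = 1*1 + 1 = 2.
  i=3: a_3=3, p_3 = 3*95 + 48 = 333, q_3 = 3*2 + 1 = 7.
  i=4: a_4=1, p_4 = 1*333 + 95 = 428, q_4 = 1*7 + 2 = 9.
  i=5: a_5=1, p_5 = 1*428 + 333 = 761, q_5 = 1*9 + 7 = 16.
  i=6: a_6=1, p_6 = 1*761 + 428 = 1189, q_6 = 1*16 + 9 = 25.
  i=7: a_7=2, p_7 = 2*1189 + 761 = 3139, q_7 = 2*25 + 16 = 66.
  i=8: a_8=1, p_8 = 1*3139 + 1189 = 4328, q_8 = 1*66 + 25 = 91.
  i=9: a_9=1, p_9 = 1*4328 + 3139 = 7467, q_9 = 1*91 + 66 = 157.
  i=10: a_10=1, p_10 = 1*7467 + 4328 = 11795, q_10 = 1*157 + 91 = 248.
  i=11: a_11=3, p_11 = 3*11795 + 7467 = 42852, q_11 = 3*248 + 157 = 901.
  i=12: a_12=1, p_12 = 1*42852 + 11795 = 54647, q_12 = 1*901 + 248 = 1149.
  i=13: a_13=1, p_13 = 1*54647 + 42852 = 97499, q_13 = 1*1149 + 901 = 2050.
Check: 97499^2 - 2262*2050^2 = 9506055001 - 9506055000 = 1, so (x, y) = (97499, 2050) solves the equation, and by the theorem it is the least positive solution.

(x, y) = (97499, 2050)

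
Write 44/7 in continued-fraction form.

[6; 3, 2]

Run the Euclidean algorithm on 44 and 7; the successive quotients are the partial quotients a_0, a_1, ... (each step inverts the fractional part left over by the previous one):
  44 = 6*7 + 2, so a_0 = 6.
  7 = 3*2 + 1, so a_1 = 3.
  2 = 2*1 + 0, so a_2 = 2.
The remainder reaches 0 after 3 divisions, so the expansion has 3 partial quotients, read off in order.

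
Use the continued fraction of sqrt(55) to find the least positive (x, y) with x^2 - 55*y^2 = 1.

(x, y) = (89, 12)

First expand sqrt(55) as a continued fraction. With x_i = (sqrt(55) + m_i)/d_i and (m_0, d_0) = (0, 1): a_0 = floor(sqrt(55)) = 7, since 7^2 = 49 <= 55 < 64 = 8^2.
Iterate m_{i+1} = d_i*a_i - m_i, d_{i+1} = (55 - m_{i+1}^2)/d_i, a_{i+1} = floor((a_0 + m_{i+1})/d_{i+1}):
  m_1 = 1*7 - 0 = 7, d_1 = (55 - 7^2)/1 = 6/1 = 6, a_1 = floor((7 + 7)/6) = 2.
  m_2 = 6*2 - 7 = 5, d_2 = (55 - 5^2)/6 = 30/6 = 5, a_2 = floor((7 + 5)/5) = 2.
  m_3 = 5*2 - 5 = 5, d_3 = (55 - 5^2)/5 = 30/5 = 6, a_3 = floor((7 + 5)/6) = 2.
  m_4 = 6*2 - 5 = 7, d_4 = (55 - 7^2)/6 = 6/6 = 1, a_4 = floor((7 + 7)/1) = 14.
  m_5 = 1*14 - 7 = 7, d_5 = (55 - 7^2)/1 = 6/1 = 6: (m_5, d_5) = (m_1, d_1) = (7, 6), so from here the quotients repeat a_1, ..., a_4; the period length is 4.
So sqrt(55) = [7; (2, 2, 2, 14)] with period length k = 4.
k is even, so the fundamental solution of x^2 - 55y^2 = 1 is (p_{k-1}, q_{k-1}) = (p_3, q_3); compute convergents through index 3.
Convergents (p_i = a_i*p_{i-1} + p_{i-2}, q_i = a_i*q_{i-1} + q_{i-2} with p_{-2}=0, p_{-1}=1, q_{-2}=1, q_{-1}=0):
  i=0: a_0=7, p_0 = 7*1 + 0 = 7, q_0 = 7*0 + 1 = 1.
  i=1: a_1=2, p_1 = 2*7 + 1 = 15, q_1 = 2*1 + 0 = 2.
  i=2: a_2=2, p_2 = 2*15 + 7 = 37, q_2 = 2*2 + 1 = 5.
  i=3: a_3=2, p_3 = 2*37 + 15 = 89, q_3 = 2*5 + 2 = 12.
Check: 89^2 - 55*12^2 = 7921 - 7920 = 1, so (x, y) = (89, 12) solves the equation, and by the theorem it is the least positive solution.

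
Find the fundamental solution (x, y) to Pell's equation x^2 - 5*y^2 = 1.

First expand sqrt(5) as a continued fraction. With x_i = (sqrt(5) + m_i)/d_i and (m_0, d_0) = (0, 1): a_0 = floor(sqrt(5)) = 2, since 2^2 = 4 <= 5 < 9 = 3^2.
Iterate m_{i+1} = d_i*a_i - m_i, d_{i+1} = (5 - m_{i+1}^2)/d_i, a_{i+1} = floor((a_0 + m_{i+1})/d_{i+1}):
  m_1 = 1*2 - 0 = 2, d_1 = (5 - 2^2)/1 = 1/1 = 1, a_1 = floor((2 + 2)/1) = 4.
  m_2 = 1*4 - 2 = 2, d_2 = (5 - 2^2)/1 = 1/1 = 1: (m_2, d_2) = (m_1, d_1) = (2, 1), so from here the quotient a_1 repeats; the period length is 1.
So sqrt(5) = [2; (4)] with period length k = 1.
k is odd, so (p_{k-1}, q_{k-1}) only solves x^2 - 5y^2 = -1 and the fundamental solution of x^2 - 5y^2 = 1 is (p_{2k-1}, q_{2k-1}) = (p_1, q_1); compute convergents through index 1, running through the period twice.
Convergents (p_i = a_i*p_{i-1} + p_{i-2}, q_i = a_i*q_{i-1} + q_{i-2} with p_{-2}=0, p_{-1}=1, q_{-2}=1, q_{-1}=0):
  i=0: a_0=2, p_0 = 2*1 + 0 = 2, q_0 = 2*0 + 1 = 1.
  i=1: a_1=4, p_1 = 4*2 + 1 = 9, q_1 = 4*1 + 0 = 4.
Indeed p_0^2 - 5*q_0^2 = 4 - 5 = -1, not +1.
Check: 9^2 - 5*4^2 = 81 - 80 = 1, so (x, y) = (9, 4) solves the equation, and by the theorem it is the least positive solution.

(x, y) = (9, 4)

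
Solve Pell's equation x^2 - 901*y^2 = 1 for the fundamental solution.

(x, y) = (1801, 60)

First expand sqrt(901) as a continued fraction. With x_i = (sqrt(901) + m_i)/d_i and (m_0, d_0) = (0, 1): a_0 = floor(sqrt(901)) = 30, since 30^2 = 900 <= 901 < 961 = 31^2.
Iterate m_{i+1} = d_i*a_i - m_i, d_{i+1} = (901 - m_{i+1}^2)/d_i, a_{i+1} = floor((a_0 + m_{i+1})/d_{i+1}):
  m_1 = 1*30 - 0 = 30, d_1 = (901 - 30^2)/1 = 1/1 = 1, a_1 = floor((30 + 30)/1) = 60.
  m_2 = 1*60 - 30 = 30, d_2 = (901 - 30^2)/1 = 1/1 = 1: (m_2, d_2) = (m_1, d_1) = (30, 1), so from here the quotient a_1 repeats; the period length is 1.
So sqrt(901) = [30; (60)] with period length k = 1.
k is odd, so (p_{k-1}, q_{k-1}) only solves x^2 - 901y^2 = -1 and the fundamental solution of x^2 - 901y^2 = 1 is (p_{2k-1}, q_{2k-1}) = (p_1, q_1); compute convergents through index 1, running through the period twice.
Convergents (p_i = a_i*p_{i-1} + p_{i-2}, q_i = a_i*q_{i-1} + q_{i-2} with p_{-2}=0, p_{-1}=1, q_{-2}=1, q_{-1}=0):
  i=0: a_0=30, p_0 = 30*1 + 0 = 30, q_0 = 30*0 + 1 = 1.
  i=1: a_1=60, p_1 = 60*30 + 1 = 1801, q_1 = 60*1 + 0 = 60.
Indeed p_0^2 - 901*q_0^2 = 900 - 901 = -1, not +1.
Check: 1801^2 - 901*60^2 = 3243601 - 3243600 = 1, so (x, y) = (1801, 60) solves the equation, and by the theorem it is the least positive solution.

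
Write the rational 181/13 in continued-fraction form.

Run the Euclidean algorithm on 181 and 13; the successive quotients are the partial quotients a_0, a_1, ... (each step inverts the fractional part left over by the previous one):
  181 = 13*13 + 12, so a_0 = 13.
  13 = 1*12 + 1, so a_1 = 1.
  12 = 12*1 + 0, so a_2 = 12.
The remainder reaches 0 after 3 divisions, so the expansion has 3 partial quotients, read off in order.

[13; 1, 12]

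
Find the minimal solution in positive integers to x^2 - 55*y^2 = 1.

First expand sqrt(55) as a continued fraction. With x_i = (sqrt(55) + m_i)/d_i and (m_0, d_0) = (0, 1): a_0 = floor(sqrt(55)) = 7, since 7^2 = 49 <= 55 < 64 = 8^2.
Iterate m_{i+1} = d_i*a_i - m_i, d_{i+1} = (55 - m_{i+1}^2)/d_i, a_{i+1} = floor((a_0 + m_{i+1})/d_{i+1}):
  m_1 = 1*7 - 0 = 7, d_1 = (55 - 7^2)/1 = 6/1 = 6, a_1 = floor((7 + 7)/6) = 2.
  m_2 = 6*2 - 7 = 5, d_2 = (55 - 5^2)/6 = 30/6 = 5, a_2 = floor((7 + 5)/5) = 2.
  m_3 = 5*2 - 5 = 5, d_3 = (55 - 5^2)/5 = 30/5 = 6, a_3 = floor((7 + 5)/6) = 2.
  m_4 = 6*2 - 5 = 7, d_4 = (55 - 7^2)/6 = 6/6 = 1, a_4 = floor((7 + 7)/1) = 14.
  m_5 = 1*14 - 7 = 7, d_5 = (55 - 7^2)/1 = 6/1 = 6: (m_5, d_5) = (m_1, d_1) = (7, 6), so from here the quotients repeat a_1, ..., a_4; the period length is 4.
So sqrt(55) = [7; (2, 2, 2, 14)] with period length k = 4.
k is even, so the fundamental solution of x^2 - 55y^2 = 1 is (p_{k-1}, q_{k-1}) = (p_3, q_3); compute convergents through index 3.
Convergents (p_i = a_i*p_{i-1} + p_{i-2}, q_i = a_i*q_{i-1} + q_{i-2} with p_{-2}=0, p_{-1}=1, q_{-2}=1, q_{-1}=0):
  i=0: a_0=7, p_0 = 7*1 + 0 = 7, q_0 = 7*0 + 1 = 1.
  i=1: a_1=2, p_1 = 2*7 + 1 = 15, q_1 = 2*1 + 0 = 2.
  i=2: a_2=2, p_2 = 2*15 + 7 = 37, q_2 = 2*2 + 1 = 5.
  i=3: a_3=2, p_3 = 2*37 + 15 = 89, q_3 = 2*5 + 2 = 12.
Check: 89^2 - 55*12^2 = 7921 - 7920 = 1, so (x, y) = (89, 12) solves the equation, and by the theorem it is the least positive solution.

(x, y) = (89, 12)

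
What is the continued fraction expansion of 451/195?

Run the Euclidean algorithm on 451 and 195; the successive quotients are the partial quotients a_0, a_1, ... (each step inverts the fractional part left over by the previous one):
  451 = 2*195 + 61, so a_0 = 2.
  195 = 3*61 + 12, so a_1 = 3.
  61 = 5*12 + 1, so a_2 = 5.
  12 = 12*1 + 0, so a_3 = 12.
The remainder reaches 0 after 4 divisions, so the expansion has 4 partial quotients, read off in order.

[2; 3, 5, 12]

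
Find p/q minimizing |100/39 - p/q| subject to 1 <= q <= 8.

18/7

Expand x = 100/39 as a continued fraction with the Euclidean algorithm:
  100 = 2*39 + 22, so a_0 = 2.
  39 = 1*22 + 17, so a_1 = 1.
  22 = 1*17 + 5, so a_2 = 1.
  17 = 3*5 + 2, so a_3 = 3.
  5 = 2*2 + 1, so a_4 = 2.
  2 = 2*1 + 0, so a_5 = 2.
so x = [2; 1, 1, 3, 2, 2].
Convergents (p_i = a_i*p_{i-1} + p_{i-2}, q_i = a_i*q_{i-1} + q_{i-2} with p_{-2}=0, p_{-1}=1, q_{-2}=1, q_{-1}=0), until the denominator exceeds 8:
  i=0: a_0=2, p_0 = 2*1 + 0 = 2, q_0 = 2*0 + 1 = 1.
  i=1: a_1=1, p_1 = 1*2 + 1 = 3, q_1 = 1*1 + 0 = 1.
  i=2: a_2=1, p_2 = 1*3 + 2 = 5, q_2 = 1*1 + 1 = 2.
  i=3: a_3=3, p_3 = 3*5 + 3 = 18, q_3 = 3*2 + 1 = 7.
  i=4: a_4=2, p_4 = 2*18 + 5 = 41, q_4 = 2*7 + 2 = 16.
q_4 = 16 > 8, so the last convergent with denominator <= 8 is p_3/q_3 = 18/7.
The closest fraction with denominator <= 8 is either p_3/q_3 or the intermediate fraction (k*p_3 + p_2)/(k*q_3 + q_2) with the largest k >= 1 whose denominator stays <= 8; these approach x as k grows, and every other convergent or intermediate fraction in range is farther away.
Largest k: floor((8 - q_2)/q_3) = floor((8 - 2)/7) = 0.
Since k = 0, no intermediate fraction beyond p_3/q_3 has denominator <= 8, so the convergent 18/7 is the closest (its error is |100*7 - 18*39|/(39*7) = 2/273).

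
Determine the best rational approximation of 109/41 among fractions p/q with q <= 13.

8/3

Expand x = 109/41 as a continued fraction with the Euclidean algorithm:
  109 = 2*41 + 27, so a_0 = 2.
  41 = 1*27 + 14, so a_1 = 1.
  27 = 1*14 + 13, so a_2 = 1.
  14 = 1*13 + 1, so a_3 = 1.
  13 = 13*1 + 0, so a_4 = 13.
so x = [2; 1, 1, 1, 13].
Convergents (p_i = a_i*p_{i-1} + p_{i-2}, q_i = a_i*q_{i-1} + q_{i-2} with p_{-2}=0, p_{-1}=1, q_{-2}=1, q_{-1}=0), until the denominator exceeds 13:
  i=0: a_0=2, p_0 = 2*1 + 0 = 2, q_0 = 2*0 + 1 = 1.
  i=1: a_1=1, p_1 = 1*2 + 1 = 3, q_1 = 1*1 + 0 = 1.
  i=2: a_2=1, p_2 = 1*3 + 2 = 5, q_2 = 1*1 + 1 = 2.
  i=3: a_3=1, p_3 = 1*5 + 3 = 8, q_3 = 1*2 + 1 = 3.
  i=4: a_4=13, p_4 = 13*8 + 5 = 109, q_4 = 13*3 + 2 = 41.
q_4 = 41 > 13, so the last convergent with denominator <= 13 is p_3/q_3 = 8/3.
The closest fraction with denominator <= 13 is either p_3/q_3 or the intermediate fraction (k*p_3 + p_2)/(k*q_3 + q_2) with the largest k >= 1 whose denominator stays <= 13; these approach x as k grows, and every other convergent or intermediate fraction in range is farther away.
Largest k: floor((13 - q_2)/q_3) = floor((13 - 2)/3) = 3.
That gives (3*8 + 5)/(3*3 + 2) = 29/11.
Compare the errors: |x - 8/3| = |109*3 - 8*41|/(41*3) = 1/123, and |x - 29/11| = |109*11 - 29*41|/(41*11) = 10/451.
Cross-multiplying, 1*451 = 451 < 1230 = 10*123, so 1/123 is smaller: the convergent 8/3 is closer to x than 29/11.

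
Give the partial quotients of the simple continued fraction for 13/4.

Run the Euclidean algorithm on 13 and 4; the successive quotients are the partial quotients a_0, a_1, ... (each step inverts the fractional part left over by the previous one):
  13 = 3*4 + 1, so a_0 = 3.
  4 = 4*1 + 0, so a_1 = 4.
The remainder reaches 0 after 2 divisions, so the expansion has 2 partial quotients, read off in order.

[3; 4]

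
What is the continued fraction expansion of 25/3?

Run the Euclidean algorithm on 25 and 3; the successive quotients are the partial quotients a_0, a_1, ... (each step inverts the fractional part left over by the previous one):
  25 = 8*3 + 1, so a_0 = 8.
  3 = 3*1 + 0, so a_1 = 3.
The remainder reaches 0 after 2 divisions, so the expansion has 2 partial quotients, read off in order.

[8; 3]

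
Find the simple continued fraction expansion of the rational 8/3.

[2; 1, 2]

Run the Euclidean algorithm on 8 and 3; the successive quotients are the partial quotients a_0, a_1, ... (each step inverts the fractional part left over by the previous one):
  8 = 2*3 + 2, so a_0 = 2.
  3 = 1*2 + 1, so a_1 = 1.
  2 = 2*1 + 0, so a_2 = 2.
The remainder reaches 0 after 3 divisions, so the expansion has 3 partial quotients, read off in order.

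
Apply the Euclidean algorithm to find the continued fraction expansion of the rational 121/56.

[2; 6, 4, 2]

Run the Euclidean algorithm on 121 and 56; the successive quotients are the partial quotients a_0, a_1, ... (each step inverts the fractional part left over by the previous one):
  121 = 2*56 + 9, so a_0 = 2.
  56 = 6*9 + 2, so a_1 = 6.
  9 = 4*2 + 1, so a_2 = 4.
  2 = 2*1 + 0, so a_3 = 2.
The remainder reaches 0 after 4 divisions, so the expansion has 4 partial quotients, read off in order.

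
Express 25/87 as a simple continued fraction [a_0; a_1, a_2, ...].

Run the Euclidean algorithm on 25 and 87; the successive quotients are the partial quotients a_0, a_1, ... (each step inverts the fractional part left over by the previous one):
  25 = 0*87 + 25, so a_0 = 0.
  87 = 3*25 + 12, so a_1 = 3.
  25 = 2*12 + 1, so a_2 = 2.
  12 = 12*1 + 0, so a_3 = 12.
The remainder reaches 0 after 4 divisions, so the expansion has 4 partial quotients, read off in order.

[0; 3, 2, 12]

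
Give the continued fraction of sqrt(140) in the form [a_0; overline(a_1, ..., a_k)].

Write x_i = (sqrt(140) + m_i)/d_i with (m_0, d_0) = (0, 1). a_0 = floor(sqrt(140)) = 11, since 11^2 = 121 <= 140 < 144 = 12^2.
Iterate m_{i+1} = d_i*a_i - m_i, d_{i+1} = (140 - m_{i+1}^2)/d_i, a_{i+1} = floor((a_0 + m_{i+1})/d_{i+1}):
  m_1 = 1*11 - 0 = 11, d_1 = (140 - 11^2)/1 = 19/1 = 19, a_1 = floor((11 + 11)/19) = 1.
  m_2 = 19*1 - 11 = 8, d_2 = (140 - 8^2)/19 = 76/19 = 4, a_2 = floor((11 + 8)/4) = 4.
  m_3 = 4*4 - 8 = 8, d_3 = (140 - 8^2)/4 = 76/4 = 19, a_3 = floor((11 + 8)/19) = 1.
  m_4 = 19*1 - 8 = 11, d_4 = (140 - 11^2)/19 = 19/19 = 1, a_4 = floor((11 + 11)/1) = 22.
  m_5 = 1*22 - 11 = 11, d_5 = (140 - 11^2)/1 = 19/1 = 19: (m_5, d_5) = (m_1, d_1) = (11, 19), so from here the quotients repeat a_1, ..., a_4; the period length is 4.
Hence the expansion of sqrt(140) is a_0 = 11 followed by the repeating block 1, 4, 1, 22 (period 4).

[11; overline(1, 4, 1, 22)]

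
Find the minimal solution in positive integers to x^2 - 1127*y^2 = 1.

(x, y) = (55224, 1645)

First expand sqrt(1127) as a continued fraction. With x_i = (sqrt(1127) + m_i)/d_i and (m_0, d_0) = (0, 1): a_0 = floor(sqrt(1127)) = 33, since 33^2 = 1089 <= 1127 < 1156 = 34^2.
Iterate m_{i+1} = d_i*a_i - m_i, d_{i+1} = (1127 - m_{i+1}^2)/d_i, a_{i+1} = floor((a_0 + m_{i+1})/d_{i+1}):
  m_1 = 1*33 - 0 = 33, d_1 = (1127 - 33^2)/1 = 38/1 = 38, a_1 = floor((33 + 33)/38) = 1.
  m_2 = 38*1 - 33 = 5, d_2 = (1127 - 5^2)/38 = 1102/38 = 29, a_2 = floor((33 + 5)/29) = 1.
  m_3 = 29*1 - 5 = 24, d_3 = (1127 - 24^2)/29 = 551/29 = 19, a_3 = floor((33 + 24)/19) = 3.
  m_4 = 19*3 - 24 = 33, d_4 = (1127 - 33^2)/19 = 38/19 = 2, a_4 = floor((33 + 33)/2) = 33.
  m_5 = 2*33 - 33 = 33, d_5 = (1127 - 33^2)/2 = 38/2 = 19, a_5 = floor((33 + 33)/19) = 3.
  m_6 = 19*3 - 33 = 24, d_6 = (1127 - 24^2)/19 = 551/19 = 29, a_6 = floor((33 + 24)/29) = 1.
  m_7 = 29*1 - 24 = 5, d_7 = (1127 - 5^2)/29 = 1102/29 = 38, a_7 = floor((33 + 5)/38) = 1.
  m_8 = 38*1 - 5 = 33, d_8 = (1127 - 33^2)/38 = 38/38 = 1, a_8 = floor((33 + 33)/1) = 66.
  m_9 = 1*66 - 33 = 33, d_9 = (1127 - 33^2)/1 = 38/1 = 38: (m_9, d_9) = (m_1, d_1) = (33, 38), so from here the quotients repeat a_1, ..., a_8; the period length is 8.
So sqrt(1127) = [33; (1, 1, 3, 33, 3, 1, 1, 66)] with period length k = 8.
k is even, so the fundamental solution of x^2 - 1127y^2 = 1 is (p_{k-1}, q_{k-1}) = (p_7, q_7); compute convergents through index 7.
Convergents (p_i = a_i*p_{i-1} + p_{i-2}, q_i = a_i*q_{i-1} + q_{i-2} with p_{-2}=0, p_{-1}=1, q_{-2}=1, q_{-1}=0):
  i=0: a_0=33, p_0 = 33*1 + 0 = 33, q_0 = 33*0 + 1 = 1.
  i=1: a_1=1, p_1 = 1*33 + 1 = 34, q_1 = 1*1 + 0 = 1.
  i=2: a_2=1, p_2 = 1*34 + 33 = 67, q_2 = 1*1 + 1 = 2.
  i=3: a_3=3, p_3 = 3*67 + 34 = 235, q_3 = 3*2 + 1 = 7.
  i=4: a_4=33, p_4 = 33*235 + 67 = 7822, q_4 = 33*7 + 2 = 233.
  i=5: a_5=3, p_5 = 3*7822 + 235 = 23701, q_5 = 3*233 + 7 = 706.
  i=6: a_6=1, p_6 = 1*23701 + 7822 = 31523, q_6 = 1*706 + 233 = 939.
  i=7: a_7=1, p_7 = 1*31523 + 23701 = 55224, q_7 = 1*939 + 706 = 1645.
Check: 55224^2 - 1127*1645^2 = 3049690176 - 3049690175 = 1, so (x, y) = (55224, 1645) solves the equation, and by the theorem it is the least positive solution.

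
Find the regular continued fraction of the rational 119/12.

Run the Euclidean algorithm on 119 and 12; the successive quotients are the partial quotients a_0, a_1, ... (each step inverts the fractional part left over by the previous one):
  119 = 9*12 + 11, so a_0 = 9.
  12 = 1*11 + 1, so a_1 = 1.
  11 = 11*1 + 0, so a_2 = 11.
The remainder reaches 0 after 3 divisions, so the expansion has 3 partial quotients, read off in order.

[9; 1, 11]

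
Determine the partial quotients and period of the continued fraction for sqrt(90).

[9; (2, 18)]

Write x_i = (sqrt(90) + m_i)/d_i with (m_0, d_0) = (0, 1). a_0 = floor(sqrt(90)) = 9, since 9^2 = 81 <= 90 < 100 = 10^2.
Iterate m_{i+1} = d_i*a_i - m_i, d_{i+1} = (90 - m_{i+1}^2)/d_i, a_{i+1} = floor((a_0 + m_{i+1})/d_{i+1}):
  m_1 = 1*9 - 0 = 9, d_1 = (90 - 9^2)/1 = 9/1 = 9, a_1 = floor((9 + 9)/9) = 2.
  m_2 = 9*2 - 9 = 9, d_2 = (90 - 9^2)/9 = 9/9 = 1, a_2 = floor((9 + 9)/1) = 18.
  m_3 = 1*18 - 9 = 9, d_3 = (90 - 9^2)/1 = 9/1 = 9: (m_3, d_3) = (m_1, d_1) = (9, 9), so from here the quotients repeat a_1, a_2; the period length is 2.
Hence the expansion of sqrt(90) is a_0 = 9 followed by the repeating block 2, 18 (period 2).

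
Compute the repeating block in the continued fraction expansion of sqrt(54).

Write x_i = (sqrt(54) + m_i)/d_i with (m_0, d_0) = (0, 1). a_0 = floor(sqrt(54)) = 7, since 7^2 = 49 <= 54 < 64 = 8^2.
Iterate m_{i+1} = d_i*a_i - m_i, d_{i+1} = (54 - m_{i+1}^2)/d_i, a_{i+1} = floor((a_0 + m_{i+1})/d_{i+1}):
  m_1 = 1*7 - 0 = 7, d_1 = (54 - 7^2)/1 = 5/1 = 5, a_1 = floor((7 + 7)/5) = 2.
  m_2 = 5*2 - 7 = 3, d_2 = (54 - 3^2)/5 = 45/5 = 9, a_2 = floor((7 + 3)/9) = 1.
  m_3 = 9*1 - 3 = 6, d_3 = (54 - 6^2)/9 = 18/9 = 2, a_3 = floor((7 + 6)/2) = 6.
  m_4 = 2*6 - 6 = 6, d_4 = (54 - 6^2)/2 = 18/2 = 9, a_4 = floor((7 + 6)/9) = 1.
  m_5 = 9*1 - 6 = 3, d_5 = (54 - 3^2)/9 = 45/9 = 5, a_5 = floor((7 + 3)/5) = 2.
  m_6 = 5*2 - 3 = 7, d_6 = (54 - 7^2)/5 = 5/5 = 1, a_6 = floor((7 + 7)/1) = 14.
  m_7 = 1*14 - 7 = 7, d_7 = (54 - 7^2)/1 = 5/1 = 5: (m_7, d_7) = (m_1, d_1) = (7, 5), so from here the quotients repeat a_1, ..., a_6; the period length is 6.
Hence the expansion of sqrt(54) is a_0 = 7 followed by the repeating block 2, 1, 6, 1, 2, 14 (period 6).

[7; (2, 1, 6, 1, 2, 14)]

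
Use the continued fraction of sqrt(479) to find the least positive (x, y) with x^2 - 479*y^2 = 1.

First expand sqrt(479) as a continued fraction. With x_i = (sqrt(479) + m_i)/d_i and (m_0, d_0) = (0, 1): a_0 = floor(sqrt(479)) = 21, since 21^2 = 441 <= 479 < 484 = 22^2.
Iterate m_{i+1} = d_i*a_i - m_i, d_{i+1} = (479 - m_{i+1}^2)/d_i, a_{i+1} = floor((a_0 + m_{i+1})/d_{i+1}):
  m_1 = 1*21 - 0 = 21, d_1 = (479 - 21^2)/1 = 38/1 = 38, a_1 = floor((21 + 21)/38) = 1.
  m_2 = 38*1 - 21 = 17, d_2 = (479 - 17^2)/38 = 190/38 = 5, a_2 = floor((21 + 17)/5) = 7.
  m_3 = 5*7 - 17 = 18, d_3 = (479 - 18^2)/5 = 155/5 = 31, a_3 = floor((21 + 18)/31) = 1.
  m_4 = 31*1 - 18 = 13, d_4 = (479 - 13^2)/31 = 310/31 = 10, a_4 = floor((21 + 13)/10) = 3.
  m_5 = 10*3 - 13 = 17, d_5 = (479 - 17^2)/10 = 190/10 = 19, a_5 = floor((21 + 17)/19) = 2.
  m_6 = 19*2 - 17 = 21, d_6 = (479 - 21^2)/19 = 38/19 = 2, a_6 = floor((21 + 21)/2) = 21.
  m_7 = 2*21 - 21 = 21, d_7 = (479 - 21^2)/2 = 38/2 = 19, a_7 = floor((21 + 21)/19) = 2.
  m_8 = 19*2 - 21 = 17, d_8 = (479 - 17^2)/19 = 190/19 = 10, a_8 = floor((21 + 17)/10) = 3.
  m_9 = 10*3 - 17 = 13, d_9 = (479 - 13^2)/10 = 310/10 = 31, a_9 = floor((21 + 13)/31) = 1.
  m_10 = 31*1 - 13 = 18, d_10 = (479 - 18^2)/31 = 155/31 = 5, a_10 = floor((21 + 18)/5) = 7.
  m_11 = 5*7 - 18 = 17, d_11 = (479 - 17^2)/5 = 190/5 = 38, a_11 = floor((21 + 17)/38) = 1.
  m_12 = 38*1 - 17 = 21, d_12 = (479 - 21^2)/38 = 38/38 = 1, a_12 = floor((21 + 21)/1) = 42.
  m_13 = 1*42 - 21 = 21, d_13 = (479 - 21^2)/1 = 38/1 = 38: (m_13, d_13) = (m_1, d_1) = (21, 38), so from here the quotients repeat a_1, ..., a_12; the period length is 12.
So sqrt(479) = [21; (1, 7, 1, 3, 2, 21, 2, 3, 1, 7, 1, 42)] with period length k = 12.
k is even, so the fundamental solution of x^2 - 479y^2 = 1 is (p_{k-1}, q_{k-1}) = (p_11, q_11); compute convergents through index 11.
Convergents (p_i = a_i*p_{i-1} + p_{i-2}, q_i = a_i*q_{i-1} + q_{i-2} with p_{-2}=0, p_{-1}=1, q_{-2}=1, q_{-1}=0):
  i=0: a_0=21, p_0 = 21*1 + 0 = 21, q_0 = 21*0 + 1 = 1.
  i=1: a_1=1, p_1 = 1*21 + 1 = 22, q_1 = 1*1 + 0 = 1.
  i=2: a_2=7, p_2 = 7*22 + 21 = 175, q_2 = 7*1 + 1 = 8.
  i=3: a_3=1, p_3 = 1*175 + 22 = 197, q_3 = 1*8 + 1 = 9.
  i=4: a_4=3, p_4 = 3*197 + 175 = 766, q_4 = 3*9 + 8 = 35.
  i=5: a_5=2, p_5 = 2*766 + 197 = 1729, q_5 = 2*35 + 9 = 79.
  i=6: a_6=21, p_6 = 21*1729 + 766 = 37075, q_6 = 21*79 + 35 = 1694.
  i=7: a_7=2, p_7 = 2*37075 + 1729 = 75879, q_7 = 2*1694 + 79 = 3467.
  i=8: a_8=3, p_8 = 3*75879 + 37075 = 264712, q_8 = 3*3467 + 1694 = 12095.
  i=9: a_9=1, p_9 = 1*264712 + 75879 = 340591, q_9 = 1*12095 + 3467 = 15562.
  i=10: a_10=7, p_10 = 7*340591 + 264712 = 2648849, q_10 = 7*15562 + 12095 = 121029.
  i=11: a_11=1, p_11 = 1*2648849 + 340591 = 2989440, q_11 = 1*121029 + 15562 = 136591.
Check: 2989440^2 - 479*136591^2 = 8936751513600 - 8936751513599 = 1, so (x, y) = (2989440, 136591) solves the equation, and by the theorem it is the least positive solution.

(x, y) = (2989440, 136591)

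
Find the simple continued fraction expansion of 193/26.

[7; 2, 2, 1, 3]

Run the Euclidean algorithm on 193 and 26; the successive quotients are the partial quotients a_0, a_1, ... (each step inverts the fractional part left over by the previous one):
  193 = 7*26 + 11, so a_0 = 7.
  26 = 2*11 + 4, so a_1 = 2.
  11 = 2*4 + 3, so a_2 = 2.
  4 = 1*3 + 1, so a_3 = 1.
  3 = 3*1 + 0, so a_4 = 3.
The remainder reaches 0 after 5 divisions, so the expansion has 5 partial quotients, read off in order.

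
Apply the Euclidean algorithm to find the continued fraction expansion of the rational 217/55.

Run the Euclidean algorithm on 217 and 55; the successive quotients are the partial quotients a_0, a_1, ... (each step inverts the fractional part left over by the previous one):
  217 = 3*55 + 52, so a_0 = 3.
  55 = 1*52 + 3, so a_1 = 1.
  52 = 17*3 + 1, so a_2 = 17.
  3 = 3*1 + 0, so a_3 = 3.
The remainder reaches 0 after 4 divisions, so the expansion has 4 partial quotients, read off in order.

[3; 1, 17, 3]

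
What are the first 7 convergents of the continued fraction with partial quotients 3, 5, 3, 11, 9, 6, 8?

3/1, 16/5, 51/16, 577/181, 5244/1645, 32041/10051, 261572/82053

Using the convergent recurrence p_i = a_i*p_{i-1} + p_{i-2}, q_i = a_i*q_{i-1} + q_{i-2} with p_{-2}=0, p_{-1}=1, q_{-2}=1, q_{-1}=0:
  i=0: a_0=3, p_0 = 3*1 + 0 = 3, q_0 = 3*0 + 1 = 1.
  i=1: a_1=5, p_1 = 5*3 + 1 = 16, q_1 = 5*1 + 0 = 5.
  i=2: a_2=3, p_2 = 3*16 + 3 = 51, q_2 = 3*5 + 1 = 16.
  i=3: a_3=11, p_3 = 11*51 + 16 = 577, q_3 = 11*16 + 5 = 181.
  i=4: a_4=9, p_4 = 9*577 + 51 = 5244, q_4 = 9*181 + 16 = 1645.
  i=5: a_5=6, p_5 = 6*5244 + 577 = 32041, q_5 = 6*1645 + 181 = 10051.
  i=6: a_6=8, p_6 = 8*32041 + 5244 = 261572, q_6 = 8*10051 + 1645 = 82053.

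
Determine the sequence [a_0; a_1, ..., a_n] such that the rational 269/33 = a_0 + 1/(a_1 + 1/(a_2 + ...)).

[8; 6, 1, 1, 2]

Run the Euclidean algorithm on 269 and 33; the successive quotients are the partial quotients a_0, a_1, ... (each step inverts the fractional part left over by the previous one):
  269 = 8*33 + 5, so a_0 = 8.
  33 = 6*5 + 3, so a_1 = 6.
  5 = 1*3 + 2, so a_2 = 1.
  3 = 1*2 + 1, so a_3 = 1.
  2 = 2*1 + 0, so a_4 = 2.
The remainder reaches 0 after 5 divisions, so the expansion has 5 partial quotients, read off in order.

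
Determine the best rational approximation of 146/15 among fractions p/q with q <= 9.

39/4

Expand x = 146/15 as a continued fraction with the Euclidean algorithm:
  146 = 9*15 + 11, so a_0 = 9.
  15 = 1*11 + 4, so a_1 = 1.
  11 = 2*4 + 3, so a_2 = 2.
  4 = 1*3 + 1, so a_3 = 1.
  3 = 3*1 + 0, so a_4 = 3.
so x = [9; 1, 2, 1, 3].
Convergents (p_i = a_i*p_{i-1} + p_{i-2}, q_i = a_i*q_{i-1} + q_{i-2} with p_{-2}=0, p_{-1}=1, q_{-2}=1, q_{-1}=0), until the denominator exceeds 9:
  i=0: a_0=9, p_0 = 9*1 + 0 = 9, q_0 = 9*0 + 1 = 1.
  i=1: a_1=1, p_1 = 1*9 + 1 = 10, q_1 = 1*1 + 0 = 1.
  i=2: a_2=2, p_2 = 2*10 + 9 = 29, q_2 = 2*1 + 1 = 3.
  i=3: a_3=1, p_3 = 1*29 + 10 = 39, q_3 = 1*3 + 1 = 4.
  i=4: a_4=3, p_4 = 3*39 + 29 = 146, q_4 = 3*4 + 3 = 15.
q_4 = 15 > 9, so the last convergent with denominator <= 9 is p_3/q_3 = 39/4.
The closest fraction with denominator <= 9 is either p_3/q_3 or the intermediate fraction (k*p_3 + p_2)/(k*q_3 + q_2) with the largest k >= 1 whose denominator stays <= 9; these approach x as k grows, and every other convergent or intermediate fraction in range is farther away.
Largest k: floor((9 - q_2)/q_3) = floor((9 - 3)/4) = 1.
That gives (1*39 + 29)/(1*4 + 3) = 68/7.
Compare the errors: |x - 39/4| = |146*4 - 39*15|/(15*4) = 1/60, and |x - 68/7| = |146*7 - 68*15|/(15*7) = 2/105.
Cross-multiplying, 1*105 = 105 < 120 = 2*60, so 1/60 is smaller: the convergent 39/4 is closer to x than 68/7.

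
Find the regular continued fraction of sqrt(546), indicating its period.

[23; (2, 1, 2, 1, 2, 46)]

Write x_i = (sqrt(546) + m_i)/d_i with (m_0, d_0) = (0, 1). a_0 = floor(sqrt(546)) = 23, since 23^2 = 529 <= 546 < 576 = 24^2.
Iterate m_{i+1} = d_i*a_i - m_i, d_{i+1} = (546 - m_{i+1}^2)/d_i, a_{i+1} = floor((a_0 + m_{i+1})/d_{i+1}):
  m_1 = 1*23 - 0 = 23, d_1 = (546 - 23^2)/1 = 17/1 = 17, a_1 = floor((23 + 23)/17) = 2.
  m_2 = 17*2 - 23 = 11, d_2 = (546 - 11^2)/17 = 425/17 = 25, a_2 = floor((23 + 11)/25) = 1.
  m_3 = 25*1 - 11 = 14, d_3 = (546 - 14^2)/25 = 350/25 = 14, a_3 = floor((23 + 14)/14) = 2.
  m_4 = 14*2 - 14 = 14, d_4 = (546 - 14^2)/14 = 350/14 = 25, a_4 = floor((23 + 14)/25) = 1.
  m_5 = 25*1 - 14 = 11, d_5 = (546 - 11^2)/25 = 425/25 = 17, a_5 = floor((23 + 11)/17) = 2.
  m_6 = 17*2 - 11 = 23, d_6 = (546 - 23^2)/17 = 17/17 = 1, a_6 = floor((23 + 23)/1) = 46.
  m_7 = 1*46 - 23 = 23, d_7 = (546 - 23^2)/1 = 17/1 = 17: (m_7, d_7) = (m_1, d_1) = (23, 17), so from here the quotients repeat a_1, ..., a_6; the period length is 6.
Hence the expansion of sqrt(546) is a_0 = 23 followed by the repeating block 2, 1, 2, 1, 2, 46 (period 6).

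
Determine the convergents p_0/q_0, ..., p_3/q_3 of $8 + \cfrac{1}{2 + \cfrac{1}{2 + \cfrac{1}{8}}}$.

8/1, 17/2, 42/5, 353/42

Using the convergent recurrence p_i = a_i*p_{i-1} + p_{i-2}, q_i = a_i*q_{i-1} + q_{i-2} with p_{-2}=0, p_{-1}=1, q_{-2}=1, q_{-1}=0:
  i=0: a_0=8, p_0 = 8*1 + 0 = 8, q_0 = 8*0 + 1 = 1.
  i=1: a_1=2, p_1 = 2*8 + 1 = 17, q_1 = 2*1 + 0 = 2.
  i=2: a_2=2, p_2 = 2*17 + 8 = 42, q_2 = 2*2 + 1 = 5.
  i=3: a_3=8, p_3 = 8*42 + 17 = 353, q_3 = 8*5 + 2 = 42.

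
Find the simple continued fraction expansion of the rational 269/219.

[1; 4, 2, 1, 1, 1, 2, 2]

Run the Euclidean algorithm on 269 and 219; the successive quotients are the partial quotients a_0, a_1, ... (each step inverts the fractional part left over by the previous one):
  269 = 1*219 + 50, so a_0 = 1.
  219 = 4*50 + 19, so a_1 = 4.
  50 = 2*19 + 12, so a_2 = 2.
  19 = 1*12 + 7, so a_3 = 1.
  12 = 1*7 + 5, so a_4 = 1.
  7 = 1*5 + 2, so a_5 = 1.
  5 = 2*2 + 1, so a_6 = 2.
  2 = 2*1 + 0, so a_7 = 2.
The remainder reaches 0 after 8 divisions, so the expansion has 8 partial quotients, read off in order.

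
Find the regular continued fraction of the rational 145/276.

[0; 1, 1, 9, 2, 1, 4]

Run the Euclidean algorithm on 145 and 276; the successive quotients are the partial quotients a_0, a_1, ... (each step inverts the fractional part left over by the previous one):
  145 = 0*276 + 145, so a_0 = 0.
  276 = 1*145 + 131, so a_1 = 1.
  145 = 1*131 + 14, so a_2 = 1.
  131 = 9*14 + 5, so a_3 = 9.
  14 = 2*5 + 4, so a_4 = 2.
  5 = 1*4 + 1, so a_5 = 1.
  4 = 4*1 + 0, so a_6 = 4.
The remainder reaches 0 after 7 divisions, so the expansion has 7 partial quotients, read off in order.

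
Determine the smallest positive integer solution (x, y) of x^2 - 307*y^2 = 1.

(x, y) = (88529282, 5052633)

First expand sqrt(307) as a continued fraction. With x_i = (sqrt(307) + m_i)/d_i and (m_0, d_0) = (0, 1): a_0 = floor(sqrt(307)) = 17, since 17^2 = 289 <= 307 < 324 = 18^2.
Iterate m_{i+1} = d_i*a_i - m_i, d_{i+1} = (307 - m_{i+1}^2)/d_i, a_{i+1} = floor((a_0 + m_{i+1})/d_{i+1}):
  m_1 = 1*17 - 0 = 17, d_1 = (307 - 17^2)/1 = 18/1 = 18, a_1 = floor((17 + 17)/18) = 1.
  m_2 = 18*1 - 17 = 1, d_2 = (307 - 1^2)/18 = 306/18 = 17, a_2 = floor((17 + 1)/17) = 1.
  m_3 = 17*1 - 1 = 16, d_3 = (307 - 16^2)/17 = 51/17 = 3, a_3 = floor((17 + 16)/3) = 11.
  m_4 = 3*11 - 16 = 17, d_4 = (307 - 17^2)/3 = 18/3 = 6, a_4 = floor((17 + 17)/6) = 5.
  m_5 = 6*5 - 17 = 13, d_5 = (307 - 13^2)/6 = 138/6 = 23, a_5 = floor((17 + 13)/23) = 1.
  m_6 = 23*1 - 13 = 10, d_6 = (307 - 10^2)/23 = 207/23 = 9, a_6 = floor((17 + 10)/9) = 3.
  m_7 = 9*3 - 10 = 17, d_7 = (307 - 17^2)/9 = 18/9 = 2, a_7 = floor((17 + 17)/2) = 17.
  m_8 = 2*17 - 17 = 17, d_8 = (307 - 17^2)/2 = 18/2 = 9, a_8 = floor((17 + 17)/9) = 3.
  m_9 = 9*3 - 17 = 10, d_9 = (307 - 10^2)/9 = 207/9 = 23, a_9 = floor((17 + 10)/23) = 1.
  m_10 = 23*1 - 10 = 13, d_10 = (307 - 13^2)/23 = 138/23 = 6, a_10 = floor((17 + 13)/6) = 5.
  m_11 = 6*5 - 13 = 17, d_11 = (307 - 17^2)/6 = 18/6 = 3, a_11 = floor((17 + 17)/3) = 11.
  m_12 = 3*11 - 17 = 16, d_12 = (307 - 16^2)/3 = 51/3 = 17, a_12 = floor((17 + 16)/17) = 1.
  m_13 = 17*1 - 16 = 1, d_13 = (307 - 1^2)/17 = 306/17 = 18, a_13 = floor((17 + 1)/18) = 1.
  m_14 = 18*1 - 1 = 17, d_14 = (307 - 17^2)/18 = 18/18 = 1, a_14 = floor((17 + 17)/1) = 34.
  m_15 = 1*34 - 17 = 17, d_15 = (307 - 17^2)/1 = 18/1 = 18: (m_15, d_15) = (m_1, d_1) = (17, 18), so from here the quotients repeat a_1, ..., a_14; the period length is 14.
So sqrt(307) = [17; (1, 1, 11, 5, 1, 3, 17, 3, 1, 5, 11, 1, 1, 34)] with period length k = 14.
k is even, so the fundamental solution of x^2 - 307y^2 = 1 is (p_{k-1}, q_{k-1}) = (p_13, q_13); compute convergents through index 13.
Convergents (p_i = a_i*p_{i-1} + p_{i-2}, q_i = a_i*q_{i-1} + q_{i-2} with p_{-2}=0, p_{-1}=1, q_{-2}=1, q_{-1}=0):
  i=0: a_0=17, p_0 = 17*1 + 0 = 17, q_0 = 17*0 + 1 = 1.
  i=1: a_1=1, p_1 = 1*17 + 1 = 18, q_1 = 1*1 + 0 = 1.
  i=2: a_2=1, p_2 = 1*18 + 17 = 35, q_2 = 1*1 + 1 = 2.
  i=3: a_3=11, p_3 = 11*35 + 18 = 403, q_3 = 11*2 + 1 = 23.
  i=4: a_4=5, p_4 = 5*403 + 35 = 2050, q_4 = 5*23 + 2 = 117.
  i=5: a_5=1, p_5 = 1*2050 + 403 = 2453, q_5 = 1*117 + 23 = 140.
  i=6: a_6=3, p_6 = 3*2453 + 2050 = 9409, q_6 = 3*140 + 117 = 537.
  i=7: a_7=17, p_7 = 17*9409 + 2453 = 162406, q_7 = 17*537 + 140 = 9269.
  i=8: a_8=3, p_8 = 3*162406 + 9409 = 496627, q_8 = 3*9269 + 537 = 28344.
  i=9: a_9=1, p_9 = 1*496627 + 162406 = 659033, q_9 = 1*28344 + 9269 = 37613.
  i=10: a_10=5, p_10 = 5*659033 + 496627 = 3791792, q_10 = 5*37613 + 28344 = 216409.
  i=11: a_11=11, p_11 = 11*3791792 + 659033 = 42368745, q_11 = 11*216409 + 37613 = 2418112.
  i=12: a_12=1, p_12 = 1*42368745 + 3791792 = 46160537, q_12 = 1*2418112 + 216409 = 2634521.
  i=13: a_13=1, p_13 = 1*46160537 + 42368745 = 88529282, q_13 = 1*2634521 + 2418112 = 5052633.
Check: 88529282^2 - 307*5052633^2 = 7837433771435524 - 7837433771435523 = 1, so (x, y) = (88529282, 5052633) solves the equation, and by the theorem it is the least positive solution.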